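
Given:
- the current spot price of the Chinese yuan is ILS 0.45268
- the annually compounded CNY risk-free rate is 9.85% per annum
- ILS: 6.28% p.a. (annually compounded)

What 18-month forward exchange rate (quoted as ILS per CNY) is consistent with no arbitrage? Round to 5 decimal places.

0.43079

T = 18/12 years.
ILS accumulates by (1 + 0.0628)^(18/12) = 1.0956638.
CNY accumulates by (1 + 0.0985)^(18/12) = 1.1513307.
Forward (ILS per CNY) = 0.45268 × 1.0956638 / 1.1513307 = 0.4307929.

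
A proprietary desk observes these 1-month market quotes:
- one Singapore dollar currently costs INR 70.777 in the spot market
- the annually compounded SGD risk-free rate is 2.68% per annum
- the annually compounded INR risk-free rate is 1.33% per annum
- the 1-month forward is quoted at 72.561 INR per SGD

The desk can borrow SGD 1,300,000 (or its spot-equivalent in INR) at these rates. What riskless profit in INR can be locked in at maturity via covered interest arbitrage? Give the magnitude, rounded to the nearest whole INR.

T = 1/12 years.
Keep in SGD, deliver into the forward: 1,300,000·1.0022063613·72.561 = INR 94,537,424.52.
Swap to INR now, deposit: 1,300,000·70.777·1.001101634 = INR 92,111,461.45.
The quoted forward overvalues SGD, so borrow INR, buy SGD at spot, deposit the SGD at 2.68%, and sell the proceeds forward at 72.561.
The gap between the two covered legs is INR 2,425,963.

INR 2,425,963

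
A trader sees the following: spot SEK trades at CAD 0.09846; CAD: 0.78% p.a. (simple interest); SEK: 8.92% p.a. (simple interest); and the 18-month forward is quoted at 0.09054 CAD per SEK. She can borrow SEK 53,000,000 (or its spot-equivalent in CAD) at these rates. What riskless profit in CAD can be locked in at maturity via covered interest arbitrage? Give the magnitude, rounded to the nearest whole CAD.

T = 18/12 years.
Route A — deposit SEK, sell forward: 53,000,000 × 1.133800 × 0.09054 = CAD 5,440,675.36.
Route B — convert at spot, deposit CAD: 53,000,000 × 0.09846 × 1.011700 = CAD 5,279,435.05.
The quoted forward overvalues SEK, so borrow CAD, buy SEK at spot, deposit the SEK at 8.92%, and sell the proceeds forward at 0.09054.
Arbitrage profit = |5,440,675.36 − 5,279,435.05| = CAD 161,240.

CAD 161,240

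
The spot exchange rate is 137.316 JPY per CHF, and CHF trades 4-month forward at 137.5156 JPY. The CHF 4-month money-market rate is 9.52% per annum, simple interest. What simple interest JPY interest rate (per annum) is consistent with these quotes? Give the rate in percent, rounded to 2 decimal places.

9.97%

T = 4/12 years.
CIP gives F = S · g_JPY/g_CHF, so g_JPY/g_CHF = 137.5156/137.316 = 1.0014536.
CHF growth factor: 1 + 0.0952×4/12 = 1.0317333.
So the JPY growth factor = 1.033233.
(1.033233 − 1)/T = 0.099699, i.e. 9.97%.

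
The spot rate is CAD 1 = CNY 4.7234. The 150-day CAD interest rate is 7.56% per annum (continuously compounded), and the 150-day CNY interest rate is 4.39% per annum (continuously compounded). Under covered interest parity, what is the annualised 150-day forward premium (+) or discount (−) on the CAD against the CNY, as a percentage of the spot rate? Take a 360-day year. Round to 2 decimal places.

-3.15%

T = 150/360 years.
F = S · g_CNY/g_CAD = 4.7234 × 1.018460/1.0320014 = 4.6614219.
Annualised premium = (F − S)/S × (1/T) = (4.6614219 − 4.7234)/4.7234 ÷ (150/360) = -3.15%.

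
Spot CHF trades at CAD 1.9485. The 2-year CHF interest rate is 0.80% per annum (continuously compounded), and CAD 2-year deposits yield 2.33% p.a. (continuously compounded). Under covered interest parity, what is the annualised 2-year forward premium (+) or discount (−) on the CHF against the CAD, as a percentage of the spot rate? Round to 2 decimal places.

+1.55%

T = 2 years.
CIP forward (CAD per CHF) = 1.9485 × 1.0477028/1.0161287 = 2.0090456.
(F − S)/S ÷ T = (2.0090456 − 1.9485)/1.9485/2 = 0.015536 → 1.55%.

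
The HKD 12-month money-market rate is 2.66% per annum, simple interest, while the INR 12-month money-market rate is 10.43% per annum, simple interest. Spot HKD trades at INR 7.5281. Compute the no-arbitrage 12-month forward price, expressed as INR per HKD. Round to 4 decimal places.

T = 1 year.
Growth of 1 INR over T: 1 + 0.1043×1 = 1.104300.
HKD growth factor: 1 + 0.0266×1 = 1.026600.
So F = 7.5281 × 1.104300 / 1.026600 = 8.097877 (INR/HKD).

8.0979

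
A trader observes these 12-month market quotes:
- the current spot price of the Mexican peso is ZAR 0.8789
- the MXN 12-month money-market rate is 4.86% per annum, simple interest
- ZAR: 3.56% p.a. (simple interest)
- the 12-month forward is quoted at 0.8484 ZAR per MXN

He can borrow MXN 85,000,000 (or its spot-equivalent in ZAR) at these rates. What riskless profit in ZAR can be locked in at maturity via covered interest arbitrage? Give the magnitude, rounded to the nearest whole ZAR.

T = 1 year.
Route A — deposit MXN, sell forward: 85,000,000 × 1.048600 × 0.8484 = ZAR 75,618,740.40.
Route B — convert at spot, deposit ZAR: 85,000,000 × 0.8789 × 1.035600 = ZAR 77,366,051.40.
The quoted forward undervalues MXN, so borrow MXN, convert to ZAR at spot, deposit the ZAR at 3.56%, and buy MXN forward at 0.8484 to cover the loan.
Arbitrage profit = |75,618,740.40 − 77,366,051.40| = ZAR 1,747,311.

ZAR 1,747,311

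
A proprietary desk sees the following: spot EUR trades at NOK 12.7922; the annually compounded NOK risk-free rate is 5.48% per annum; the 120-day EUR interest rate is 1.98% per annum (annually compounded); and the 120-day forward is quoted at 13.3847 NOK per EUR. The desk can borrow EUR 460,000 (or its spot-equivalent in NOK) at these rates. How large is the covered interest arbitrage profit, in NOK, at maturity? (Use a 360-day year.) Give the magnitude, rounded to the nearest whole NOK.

T = 120/360 years.
Keep in EUR, deliver into the forward: 460,000·1.006556913·13.3847 = NOK 6,197,332.66.
Swap to NOK now, deposit: 460,000·12.7922·1.017942797 = NOK 5,989,994.81.
The quoted forward overvalues EUR, so borrow NOK, buy EUR at spot, deposit the EUR at 1.98%, and sell the proceeds forward at 13.3847.
The gap between the two covered legs is NOK 207,338.

NOK 207,338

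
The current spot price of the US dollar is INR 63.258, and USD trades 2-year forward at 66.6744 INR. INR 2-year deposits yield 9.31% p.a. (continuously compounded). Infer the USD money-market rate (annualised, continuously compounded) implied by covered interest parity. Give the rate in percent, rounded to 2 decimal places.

T = 2 years.
By CIP, F/S equals the INR-to-USD growth ratio: 66.6744/63.258 = 1.0540074.
The INR side grows by e^(0.0931×2) = 1.2046632.
So the USD growth factor = 1.1429362.
r = ln(1.1429362)/2 = 0.066800 → 6.68%.

6.68%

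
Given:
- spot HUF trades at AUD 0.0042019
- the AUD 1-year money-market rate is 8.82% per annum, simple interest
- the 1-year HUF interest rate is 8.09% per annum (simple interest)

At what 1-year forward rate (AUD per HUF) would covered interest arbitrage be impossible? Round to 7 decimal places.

T = 1 year.
Growth of 1 AUD over T: 1 + 0.0882×1 = 1.088200.
HUF accumulates by 1 + 0.0809×1 = 1.080900.
CIP: F = S · (grow AUD)/(grow HUF) = 0.0042019 × 1.088200/1.080900 = 0.004230278 AUD per HUF.

0.0042303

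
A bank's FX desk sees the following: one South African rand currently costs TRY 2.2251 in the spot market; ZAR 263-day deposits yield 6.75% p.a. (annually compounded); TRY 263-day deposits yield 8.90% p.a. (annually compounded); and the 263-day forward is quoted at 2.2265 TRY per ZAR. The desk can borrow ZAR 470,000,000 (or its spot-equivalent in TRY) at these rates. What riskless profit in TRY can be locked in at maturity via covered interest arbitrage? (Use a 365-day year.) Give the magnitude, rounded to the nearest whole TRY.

TRY 15,174,111

T = 263/365 years.
Route A — deposit ZAR, sell forward: 470,000,000 × 1.048190985214 × 2.2265 = TRY 1,096,884,697.43.
Route B — convert at spot, deposit TRY: 470,000,000 × 2.2251 × 1.063360105467 = TRY 1,112,058,808.22.
The quoted forward undervalues ZAR, so borrow ZAR, convert to TRY at spot, deposit the TRY at 8.90%, and buy ZAR forward at 2.2265 to cover the loan.
Profit = 1,112,058,808.22 − 1,096,884,697.43 = TRY 15,174,111.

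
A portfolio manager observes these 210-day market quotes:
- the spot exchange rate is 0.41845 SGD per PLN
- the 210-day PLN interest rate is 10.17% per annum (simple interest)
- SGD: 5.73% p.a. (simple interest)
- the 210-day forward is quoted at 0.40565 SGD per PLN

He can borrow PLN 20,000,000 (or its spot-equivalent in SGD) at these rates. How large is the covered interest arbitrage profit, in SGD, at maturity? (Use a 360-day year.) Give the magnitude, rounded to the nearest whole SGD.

T = 210/360 years.
Invest the PLN and cover forward: 20,000,000 × 1.059325 × 0.40565 = SGD 8,594,303.73.
Convert at spot and invest in SGD: 20,000,000 × 0.41845 × 1.033425 = SGD 8,648,733.83.
The quoted forward undervalues PLN, so borrow PLN, convert to SGD at spot, deposit the SGD at 5.73%, and buy PLN forward at 0.40565 to cover the loan.
Profit = 8,648,733.83 − 8,594,303.73 = SGD 54,430.

SGD 54,430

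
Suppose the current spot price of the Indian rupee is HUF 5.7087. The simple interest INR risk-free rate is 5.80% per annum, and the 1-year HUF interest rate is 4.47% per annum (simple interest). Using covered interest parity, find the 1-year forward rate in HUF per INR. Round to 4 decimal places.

5.6369

T = 1 year.
Growth of 1 HUF over T: 1 + 0.0447×1 = 1.044700.
INR accumulates by 1 + 0.0580×1 = 1.058000.
So F = 5.7087 × 1.044700 / 1.058000 = 5.636937 (HUF/INR).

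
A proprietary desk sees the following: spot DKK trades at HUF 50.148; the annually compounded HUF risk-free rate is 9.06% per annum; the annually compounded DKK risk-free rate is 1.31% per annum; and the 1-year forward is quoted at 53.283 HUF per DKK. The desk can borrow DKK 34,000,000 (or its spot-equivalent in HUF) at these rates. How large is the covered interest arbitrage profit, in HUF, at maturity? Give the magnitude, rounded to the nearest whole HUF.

HUF 24,153,651

T = 1 year.
Keep in DKK, deliver into the forward: 34,000,000·1.013100·53.283 = HUF 1,835,354,248.20.
Swap to HUF now, deposit: 34,000,000·50.148·1.090600 = HUF 1,859,507,899.20.
The quoted forward undervalues DKK, so borrow DKK, convert to HUF at spot, deposit the HUF at 9.06%, and buy DKK forward at 53.283 to cover the loan.
The gap between the two covered legs is HUF 24,153,651.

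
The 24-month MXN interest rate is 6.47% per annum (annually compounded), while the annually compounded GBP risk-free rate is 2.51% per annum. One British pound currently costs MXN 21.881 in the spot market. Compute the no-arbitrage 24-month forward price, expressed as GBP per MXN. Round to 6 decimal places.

0.042365

T = 2 years.
MXN accumulates by (1 + 0.0647)^2 = 1.1335861.
GBP growth factor: (1 + 0.0251)^2 = 1.050830.
Forward (MXN per GBP) = 21.881 × 1.1335861 / 1.050830 = 23.60420.
Quoted the other way: 1/23.60420 = 0.042365 GBP per MXN.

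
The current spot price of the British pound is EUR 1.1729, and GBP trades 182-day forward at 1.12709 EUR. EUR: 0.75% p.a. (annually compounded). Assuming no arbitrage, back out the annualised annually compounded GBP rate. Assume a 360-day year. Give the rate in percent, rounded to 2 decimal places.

T = 182/360 years.
F/S = 1.12709/1.1729 = 0.9609430 = (growth of EUR) / (growth of GBP).
The EUR side grows by (1 + 0.0075)^(182/360) = 1.0037847.
Hence g_GBP = 1.044583.
Annualise: 1.044583^(360/182) − 1 = 0.090108 = 9.01%.

9.01%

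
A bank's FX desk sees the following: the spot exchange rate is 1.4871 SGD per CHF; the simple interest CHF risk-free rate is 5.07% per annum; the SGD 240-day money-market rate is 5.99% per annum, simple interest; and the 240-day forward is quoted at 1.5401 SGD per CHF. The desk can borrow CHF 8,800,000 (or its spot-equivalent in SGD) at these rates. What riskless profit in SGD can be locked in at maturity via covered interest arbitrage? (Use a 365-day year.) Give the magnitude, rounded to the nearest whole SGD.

T = 240/365 years.
Route A — deposit CHF, sell forward: 8,800,000 × 1.0333369863 × 1.5401 = SGD 14,004,692.17.
Route B — convert at spot, deposit SGD: 8,800,000 × 1.4871 × 1.0393863014 = SGD 13,601,908.05.
The quoted forward overvalues CHF, so borrow SGD, buy CHF at spot, deposit the CHF at 5.07%, and sell the proceeds forward at 1.5401.
The gap between the two covered legs is SGD 402,784.

SGD 402,784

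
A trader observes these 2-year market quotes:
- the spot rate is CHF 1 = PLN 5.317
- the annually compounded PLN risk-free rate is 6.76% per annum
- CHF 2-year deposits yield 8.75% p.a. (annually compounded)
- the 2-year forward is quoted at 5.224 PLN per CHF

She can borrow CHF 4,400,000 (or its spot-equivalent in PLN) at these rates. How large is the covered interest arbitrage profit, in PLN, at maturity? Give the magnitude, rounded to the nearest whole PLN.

PLN 519,378

T = 2 years.
Keep in CHF, deliver into the forward: 4,400,000·1.18265625·5.224 = PLN 27,184,063.50.
Swap to PLN now, deposit: 4,400,000·5.317·1.13976976 = PLN 26,664,685.58.
The quoted forward overvalues CHF, so borrow PLN, buy CHF at spot, deposit the CHF at 8.75%, and sell the proceeds forward at 5.224.
Profit = 27,184,063.50 − 26,664,685.58 = PLN 519,378.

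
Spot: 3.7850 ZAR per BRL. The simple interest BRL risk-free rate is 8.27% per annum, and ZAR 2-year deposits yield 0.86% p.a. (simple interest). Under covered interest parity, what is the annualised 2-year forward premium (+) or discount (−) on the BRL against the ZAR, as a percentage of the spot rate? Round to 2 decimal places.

T = 2 years.
F = S · g_ZAR/g_BRL = 3.785 × 1.017200/1.165400 = 3.3036743.
(F − S)/S ÷ T = (3.3036743 − 3.785)/3.785/2 = -0.063583 → -6.36%.

-6.36%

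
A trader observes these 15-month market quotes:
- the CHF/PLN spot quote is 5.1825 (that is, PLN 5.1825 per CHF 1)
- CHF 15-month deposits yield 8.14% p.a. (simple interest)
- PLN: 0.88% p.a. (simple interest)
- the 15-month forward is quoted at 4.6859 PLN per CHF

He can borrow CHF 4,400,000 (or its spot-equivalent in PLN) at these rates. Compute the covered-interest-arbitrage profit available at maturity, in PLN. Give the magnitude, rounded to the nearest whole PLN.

PLN 337,996

T = 15/12 years.
Route A — deposit CHF, sell forward: 4,400,000 × 1.101750 × 4.6859 = PLN 22,715,837.43.
Route B — convert at spot, deposit PLN: 4,400,000 × 5.1825 × 1.011000 = PLN 23,053,833.00.
The quoted forward undervalues CHF, so borrow CHF, convert to PLN at spot, deposit the PLN at 0.88%, and buy CHF forward at 4.6859 to cover the loan.
Arbitrage profit = |22,715,837.43 − 23,053,833.00| = PLN 337,996.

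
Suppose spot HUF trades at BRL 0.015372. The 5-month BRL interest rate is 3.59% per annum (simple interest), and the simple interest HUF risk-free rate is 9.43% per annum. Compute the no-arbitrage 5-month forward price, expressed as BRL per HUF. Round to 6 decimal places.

0.015012

T = 5/12 years.
BRL growth factor: 1 + 0.0359×5/12 = 1.0149583.
Growth of 1 HUF over T: 1 + 0.0943×5/12 = 1.0392917.
CIP: F = S · (grow BRL)/(grow HUF) = 0.015372 × 1.0149583/1.0392917 = 0.01501209 BRL per HUF.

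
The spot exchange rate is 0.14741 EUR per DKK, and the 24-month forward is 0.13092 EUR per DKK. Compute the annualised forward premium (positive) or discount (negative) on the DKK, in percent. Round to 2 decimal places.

-5.59%

T = 2 years.
DKK trades forward at -11.18649% vs spot over the period.
×(1/T) gives -5.59% p.a.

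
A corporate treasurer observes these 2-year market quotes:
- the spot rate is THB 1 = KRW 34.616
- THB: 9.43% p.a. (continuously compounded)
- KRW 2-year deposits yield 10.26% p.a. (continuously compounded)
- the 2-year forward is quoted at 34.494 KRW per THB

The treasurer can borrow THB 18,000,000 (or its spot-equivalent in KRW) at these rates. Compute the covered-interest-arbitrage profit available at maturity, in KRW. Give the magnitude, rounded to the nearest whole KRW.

T = 2 years.
Route A — deposit THB, sell forward: 18,000,000 × 1.20755783273 × 34.494 = KRW 749,762,997.88.
Route B — convert at spot, deposit KRW: 18,000,000 × 34.616 × 1.22777059453 = KRW 765,009,124.20.
The quoted forward undervalues THB, so borrow THB, convert to KRW at spot, deposit the KRW at 10.26%, and buy THB forward at 34.494 to cover the loan.
Profit = 765,009,124.20 − 749,762,997.88 = KRW 15,246,126.

KRW 15,246,126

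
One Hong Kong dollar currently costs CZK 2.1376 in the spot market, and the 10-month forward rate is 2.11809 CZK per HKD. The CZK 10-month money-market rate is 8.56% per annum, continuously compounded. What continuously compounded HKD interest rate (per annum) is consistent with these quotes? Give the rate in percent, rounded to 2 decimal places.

9.66%

T = 10/12 years.
By CIP, F/S equals the CZK-to-HKD growth ratio: 2.11809/2.1376 = 0.9908729.
The CZK side grows by e^(0.0856×10/12) = 1.0739391.
So the HKD growth factor = 1.0838313.
Take logs: ln 1.0838313 / (10/12) = 0.096603, so 9.66%.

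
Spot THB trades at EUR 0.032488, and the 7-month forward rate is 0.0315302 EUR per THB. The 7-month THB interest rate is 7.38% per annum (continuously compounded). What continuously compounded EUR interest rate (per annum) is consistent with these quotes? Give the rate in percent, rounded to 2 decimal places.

2.25%

T = 7/12 years.
F/S = 0.0315302/0.032488 = 0.9705183 = (growth of EUR) / (growth of THB).
THB growth factor: e^(0.0738×7/12) = 1.0439901.
Hence g_EUR = 1.0132115.
Take logs: ln 1.0132115 / (7/12) = 0.022500, so 2.25%.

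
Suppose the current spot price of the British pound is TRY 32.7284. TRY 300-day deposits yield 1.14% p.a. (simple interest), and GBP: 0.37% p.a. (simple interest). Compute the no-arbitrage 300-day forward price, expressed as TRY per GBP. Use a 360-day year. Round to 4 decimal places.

T = 300/360 years.
Growth of 1 TRY over T: 1 + 0.0114×300/360 = 1.009500.
GBP accumulates by 1 + 0.0037×300/360 = 1.00308333.
So F = 32.7284 × 1.009500 / 1.00308333 = 32.937762 (TRY/GBP).

32.9378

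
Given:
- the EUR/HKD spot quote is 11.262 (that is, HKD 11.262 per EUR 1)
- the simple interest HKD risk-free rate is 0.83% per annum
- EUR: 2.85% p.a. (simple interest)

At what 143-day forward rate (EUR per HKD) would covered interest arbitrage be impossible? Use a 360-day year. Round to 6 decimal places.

0.089504

T = 143/360 years.
HKD accumulates by 1 + 0.0083×143/360 = 1.0032969.
EUR accumulates by 1 + 0.0285×143/360 = 1.0113208.
Forward (HKD per EUR) = 11.262 × 1.0032969 / 1.0113208 = 11.17265.
Quoted the other way: 1/11.17265 = 0.089504 EUR per HKD.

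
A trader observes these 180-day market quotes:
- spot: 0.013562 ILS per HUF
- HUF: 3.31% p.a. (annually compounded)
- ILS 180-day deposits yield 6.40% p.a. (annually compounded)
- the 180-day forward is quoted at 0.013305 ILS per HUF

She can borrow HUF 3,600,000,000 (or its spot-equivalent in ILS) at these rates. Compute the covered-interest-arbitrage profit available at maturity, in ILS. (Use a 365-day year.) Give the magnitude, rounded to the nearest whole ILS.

T = 180/365 years.
Route A — deposit HUF, sell forward: 3,600,000,000 × 1.0161885924 × 0.013305 = ILS 48,673,401.20.
Route B — convert at spot, deposit ILS: 3,600,000,000 × 0.013562 × 1.0310655639 = ILS 50,339,920.24.
The quoted forward undervalues HUF, so borrow HUF, convert to ILS at spot, deposit the ILS at 6.40%, and buy HUF forward at 0.013305 to cover the loan.
The gap between the two covered legs is ILS 1,666,519.

ILS 1,666,519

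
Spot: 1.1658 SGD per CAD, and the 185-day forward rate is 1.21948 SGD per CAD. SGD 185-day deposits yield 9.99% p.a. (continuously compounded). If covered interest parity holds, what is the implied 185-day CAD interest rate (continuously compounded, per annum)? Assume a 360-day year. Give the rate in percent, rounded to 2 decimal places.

T = 185/360 years.
CIP gives F = S · g_SGD/g_CAD, so g_SGD/g_CAD = 1.21948/1.1658 = 1.0460456.
SGD growth factor: e^(0.0999×185/360) = 1.0526781.
Hence g_CAD = 1.0063405.
r = ln(1.0063405)/(185/360) = 0.012299 → 1.23%.

1.23%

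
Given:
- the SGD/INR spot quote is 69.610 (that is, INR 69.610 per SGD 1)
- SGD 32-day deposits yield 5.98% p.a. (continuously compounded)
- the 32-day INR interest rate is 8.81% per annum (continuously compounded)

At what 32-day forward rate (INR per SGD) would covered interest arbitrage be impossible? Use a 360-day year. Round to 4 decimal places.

69.7853

T = 32/360 years.
INR accumulates by e^(0.0881×32/360) = 1.00786185.
SGD accumulates by e^(0.0598×32/360) = 1.00532971.
CIP: F = S · (grow INR)/(grow SGD) = 69.61 × 1.00786185/1.00532971 = 69.785328 INR per SGD.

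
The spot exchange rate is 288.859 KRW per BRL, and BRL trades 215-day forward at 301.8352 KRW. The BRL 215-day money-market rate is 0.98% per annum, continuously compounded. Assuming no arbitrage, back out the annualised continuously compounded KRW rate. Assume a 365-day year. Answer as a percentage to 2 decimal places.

T = 215/365 years.
F/S = 301.8352/288.859 = 1.0449223 = (growth of KRW) / (growth of BRL).
The BRL side grows by e^(0.0098×215/365) = 1.0057893.
Hence g_KRW = 1.0509717.
Take logs: ln 1.0509717 / (215/365) = 0.084400, so 8.44%.

8.44%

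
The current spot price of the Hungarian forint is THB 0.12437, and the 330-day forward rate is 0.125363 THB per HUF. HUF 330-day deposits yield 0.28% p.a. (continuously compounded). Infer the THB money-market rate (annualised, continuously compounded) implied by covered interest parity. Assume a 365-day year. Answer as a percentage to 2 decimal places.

T = 330/365 years.
F/S = 0.125363/0.12437 = 1.0079842 = (growth of THB) / (growth of HUF).
The HUF side grows by e^(0.0028×330/365) = 1.0025347.
That pins the THB growth at 1.0105391.
r = ln(1.0105391)/(330/365) = 0.011596 → 1.16%.

1.16%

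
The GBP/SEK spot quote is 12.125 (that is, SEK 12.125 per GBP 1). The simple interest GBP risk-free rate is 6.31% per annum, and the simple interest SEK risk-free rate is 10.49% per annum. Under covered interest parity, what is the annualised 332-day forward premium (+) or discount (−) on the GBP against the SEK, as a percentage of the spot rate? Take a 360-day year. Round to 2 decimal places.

+3.95%

T = 332/360 years.
F = S · g_SEK/g_GBP = 12.125 × 1.0967411/1.0581922 = 12.566702.
(F − S)/S ÷ T = (12.566702 − 12.125)/12.125/(332/360) = 0.039501 → 3.95%.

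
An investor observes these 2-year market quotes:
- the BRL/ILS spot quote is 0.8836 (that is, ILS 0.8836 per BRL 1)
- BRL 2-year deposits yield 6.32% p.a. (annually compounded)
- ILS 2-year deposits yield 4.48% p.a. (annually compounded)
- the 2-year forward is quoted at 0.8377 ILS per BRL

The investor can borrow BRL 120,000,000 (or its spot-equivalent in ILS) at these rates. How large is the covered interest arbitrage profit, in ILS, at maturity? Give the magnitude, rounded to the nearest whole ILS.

ILS 2,113,527

T = 2 years.
Route A — deposit BRL, sell forward: 120,000,000 × 1.13039424 × 0.8377 = ILS 113,631,750.58.
Route B — convert at spot, deposit ILS: 120,000,000 × 0.8836 × 1.09160704 = ILS 115,745,277.67.
The quoted forward undervalues BRL, so borrow BRL, convert to ILS at spot, deposit the ILS at 4.48%, and buy BRL forward at 0.8377 to cover the loan.
The gap between the two covered legs is ILS 2,113,527.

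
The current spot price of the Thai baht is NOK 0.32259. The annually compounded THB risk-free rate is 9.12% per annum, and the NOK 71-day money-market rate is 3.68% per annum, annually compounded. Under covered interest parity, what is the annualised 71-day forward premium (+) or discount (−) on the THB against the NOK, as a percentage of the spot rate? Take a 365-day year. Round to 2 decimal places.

T = 71/365 years.
CIP forward (NOK per THB) = 0.32259 × 1.0070546/1.0171223 = 0.31939693.
Annualised premium = (F − S)/S × (1/T) = (0.31939693 − 0.32259)/0.32259 ÷ (71/365) = -5.09%.

-5.09%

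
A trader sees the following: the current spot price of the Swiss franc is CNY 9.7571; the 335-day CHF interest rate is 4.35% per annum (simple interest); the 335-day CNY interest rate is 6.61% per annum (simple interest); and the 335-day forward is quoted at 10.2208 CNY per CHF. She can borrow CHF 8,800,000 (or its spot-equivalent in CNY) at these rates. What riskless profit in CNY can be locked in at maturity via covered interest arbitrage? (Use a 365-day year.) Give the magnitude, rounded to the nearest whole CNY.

T = 335/365 years.
Keep in CHF, deliver into the forward: 8,800,000·1.0399246575·10.2208 = CNY 93,533,985.07.
Swap to CNY now, deposit: 8,800,000·9.7571·1.0606671233 = CNY 91,071,509.66.
The quoted forward overvalues CHF, so borrow CNY, buy CHF at spot, deposit the CHF at 4.35%, and sell the proceeds forward at 10.2208.
Arbitrage profit = |93,533,985.07 − 91,071,509.66| = CNY 2,462,475.

CNY 2,462,475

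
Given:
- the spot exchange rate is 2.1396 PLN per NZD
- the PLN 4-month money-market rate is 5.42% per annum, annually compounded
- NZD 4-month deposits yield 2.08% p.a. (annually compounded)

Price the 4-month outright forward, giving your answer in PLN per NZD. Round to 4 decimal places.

T = 4/12 years.
PLN accumulates by (1 + 0.0542)^(4/12) = 1.0177497.
Growth of 1 NZD over T: (1 + 0.0208)^(4/12) = 1.0068858.
Forward (PLN per NZD) = 2.1396 × 1.0177497 / 1.0068858 = 2.162685.

2.1627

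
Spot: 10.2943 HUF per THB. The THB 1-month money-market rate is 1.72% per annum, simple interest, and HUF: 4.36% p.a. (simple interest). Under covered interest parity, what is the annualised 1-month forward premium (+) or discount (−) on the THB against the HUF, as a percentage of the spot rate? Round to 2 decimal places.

T = 1/12 years.
No-arbitrage forward: 10.2943 × 1.0036333 / 1.0014333 = 10.3169150 HUF/THB.
Annualised premium = (F − S)/S × (1/T) = (10.3169150 − 10.2943)/10.2943 ÷ (1/12) = 2.64%.

+2.64%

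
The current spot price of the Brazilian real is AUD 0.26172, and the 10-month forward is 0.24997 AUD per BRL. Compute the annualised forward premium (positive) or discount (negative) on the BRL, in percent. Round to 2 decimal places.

-5.39%

T = 10/12 years.
(F − S)/S = (0.24997 − 0.26172)/0.26172 = -0.0448953.
Per annum: -0.0448953 / (10/12) = -0.053874 = -5.39%.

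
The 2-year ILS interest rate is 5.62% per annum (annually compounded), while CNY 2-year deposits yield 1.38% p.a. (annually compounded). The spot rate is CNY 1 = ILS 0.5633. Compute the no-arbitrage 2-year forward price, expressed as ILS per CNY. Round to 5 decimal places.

0.61140

T = 2 years.
ILS growth factor: (1 + 0.0562)^2 = 1.1155584.
Growth of 1 CNY over T: (1 + 0.0138)^2 = 1.0277904.
Forward (ILS per CNY) = 0.5633 × 1.1155584 / 1.0277904 = 0.6114029.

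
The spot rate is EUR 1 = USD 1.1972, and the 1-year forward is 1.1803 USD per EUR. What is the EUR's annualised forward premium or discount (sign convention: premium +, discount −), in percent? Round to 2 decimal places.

-1.41%

T = 1 year.
EUR trades forward at -1.41163% vs spot over the period.
Per annum: -0.0141163 / 1 = -0.014116 = -1.41%.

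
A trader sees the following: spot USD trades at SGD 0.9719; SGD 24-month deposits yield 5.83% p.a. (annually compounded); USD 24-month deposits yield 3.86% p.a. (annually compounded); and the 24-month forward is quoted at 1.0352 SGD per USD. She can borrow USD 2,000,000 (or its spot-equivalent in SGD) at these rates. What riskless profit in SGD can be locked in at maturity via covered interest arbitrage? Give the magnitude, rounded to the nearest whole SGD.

SGD 56,266

T = 2 years.
Route A — deposit USD, sell forward: 2,000,000 × 1.07868996 × 1.0352 = SGD 2,233,319.69.
Route B — convert at spot, deposit SGD: 2,000,000 × 0.9719 × 1.11999889 = SGD 2,177,053.84.
The quoted forward overvalues USD, so borrow SGD, buy USD at spot, deposit the USD at 3.86%, and sell the proceeds forward at 1.0352.
The gap between the two covered legs is SGD 56,266.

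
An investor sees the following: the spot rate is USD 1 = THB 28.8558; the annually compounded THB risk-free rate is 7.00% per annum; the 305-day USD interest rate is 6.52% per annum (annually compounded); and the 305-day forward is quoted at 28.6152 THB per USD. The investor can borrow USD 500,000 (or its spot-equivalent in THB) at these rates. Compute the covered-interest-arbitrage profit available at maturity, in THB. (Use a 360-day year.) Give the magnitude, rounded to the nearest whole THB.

THB 185,003

T = 305/360 years.
Keep in USD, deliver into the forward: 500,000·1.054970429·28.6152 = THB 15,094,094.91.
Swap to THB now, deposit: 500,000·28.8558·1.0589966577 = THB 15,279,097.88.
The quoted forward undervalues USD, so borrow USD, convert to THB at spot, deposit the THB at 7.00%, and buy USD forward at 28.6152 to cover the loan.
Profit = 15,279,097.88 − 15,094,094.91 = THB 185,003.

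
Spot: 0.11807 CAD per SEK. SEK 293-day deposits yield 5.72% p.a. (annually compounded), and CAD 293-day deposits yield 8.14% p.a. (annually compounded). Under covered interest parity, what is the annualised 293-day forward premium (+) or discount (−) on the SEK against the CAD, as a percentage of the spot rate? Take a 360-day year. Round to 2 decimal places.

+2.28%

T = 293/360 years.
CIP forward (CAD per SEK) = 0.11807 × 1.0657642/1.0463121 = 0.12026505.
Annualised premium = (F − S)/S × (1/T) = (0.12026505 − 0.11807)/0.11807 ÷ (293/360) = 2.28%.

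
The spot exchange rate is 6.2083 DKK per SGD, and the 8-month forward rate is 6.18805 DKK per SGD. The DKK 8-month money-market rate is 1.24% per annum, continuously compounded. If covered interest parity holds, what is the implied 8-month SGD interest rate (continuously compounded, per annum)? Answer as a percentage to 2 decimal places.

T = 8/12 years.
F/S = 6.18805/6.2083 = 0.9967382 = (growth of DKK) / (growth of SGD).
DKK growth factor: e^(0.0124×8/12) = 1.0083009.
That pins the SGD growth at 1.0116005.
r = ln(1.0116005)/(8/12) = 0.017301 → 1.73%.

1.73%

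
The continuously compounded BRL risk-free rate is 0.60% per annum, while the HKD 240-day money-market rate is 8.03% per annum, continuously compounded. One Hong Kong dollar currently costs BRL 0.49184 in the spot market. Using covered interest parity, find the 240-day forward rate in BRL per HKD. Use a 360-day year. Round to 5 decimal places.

T = 240/360 years.
BRL accumulates by e^(0.0060×240/360) = 1.004008.
HKD growth factor: e^(0.0803×240/360) = 1.0549922.
So F = 0.49184 × 1.004008 / 1.0549922 = 0.4680710 (BRL/HKD).

0.46807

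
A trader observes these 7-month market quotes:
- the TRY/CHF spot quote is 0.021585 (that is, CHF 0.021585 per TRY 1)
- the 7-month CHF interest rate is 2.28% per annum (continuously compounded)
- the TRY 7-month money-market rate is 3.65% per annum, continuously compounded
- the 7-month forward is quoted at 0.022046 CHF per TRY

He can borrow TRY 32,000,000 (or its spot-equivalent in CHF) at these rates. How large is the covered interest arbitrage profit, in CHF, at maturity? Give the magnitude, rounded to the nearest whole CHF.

T = 7/12 years.
Keep in TRY, deliver into the forward: 32,000,000·1.02151995·0.022046 = CHF 720,653.72.
Swap to CHF now, deposit: 32,000,000·0.021585·1.01338884 = CHF 699,967.94.
The quoted forward overvalues TRY, so borrow CHF, buy TRY at spot, deposit the TRY at 3.65%, and sell the proceeds forward at 0.022046.
Profit = 720,653.72 − 699,967.94 = CHF 20,686.

CHF 20,686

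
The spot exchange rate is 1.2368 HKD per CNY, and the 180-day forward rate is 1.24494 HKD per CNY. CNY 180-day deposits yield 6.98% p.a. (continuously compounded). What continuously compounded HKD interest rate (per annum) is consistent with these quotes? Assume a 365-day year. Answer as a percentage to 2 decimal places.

8.31%

T = 180/365 years.
CIP gives F = S · g_HKD/g_CNY, so g_HKD/g_CNY = 1.24494/1.2368 = 1.0065815.
CNY growth factor: e^(0.0698×180/365) = 1.0350212.
Hence g_HKD = 1.0418332.
Take logs: ln 1.0418332 / (180/365) = 0.083102, so 8.31%.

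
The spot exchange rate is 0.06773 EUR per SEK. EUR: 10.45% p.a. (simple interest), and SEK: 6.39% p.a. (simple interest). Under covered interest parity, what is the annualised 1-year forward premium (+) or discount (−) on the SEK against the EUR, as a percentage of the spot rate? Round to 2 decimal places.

T = 1 year.
F = S · g_EUR/g_SEK = 0.06773 × 1.104500/1.063900 = 0.07031468.
Annualised premium = (F − S)/S × (1/T) = (0.07031468 − 0.06773)/0.06773 ÷ 1 = 3.82%.

+3.82%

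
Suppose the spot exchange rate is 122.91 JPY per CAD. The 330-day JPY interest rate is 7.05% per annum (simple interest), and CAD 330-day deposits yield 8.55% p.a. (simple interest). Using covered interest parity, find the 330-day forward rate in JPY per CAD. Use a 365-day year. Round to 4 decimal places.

121.3627

T = 330/365 years.
Growth of 1 JPY over T: 1 + 0.0705×330/365 = 1.063739726.
CAD growth factor: 1 + 0.0855×330/365 = 1.07730137.
Forward (JPY per CAD) = 122.91 × 1.063739726 / 1.07730137 = 121.362743.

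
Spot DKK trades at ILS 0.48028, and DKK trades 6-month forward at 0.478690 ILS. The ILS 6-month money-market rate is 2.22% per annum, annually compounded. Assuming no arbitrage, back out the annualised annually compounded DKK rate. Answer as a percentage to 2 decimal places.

2.90%

T = 6/12 years.
By CIP, F/S equals the ILS-to-DKK growth ratio: 0.47869/0.48028 = 0.9966894.
The ILS side grows by (1 + 0.0222)^(6/12) = 1.0110391.
That pins the DKK growth at 1.0143974.
Annualise: 1.0143974^(12/6) − 1 = 0.029002 = 2.90%.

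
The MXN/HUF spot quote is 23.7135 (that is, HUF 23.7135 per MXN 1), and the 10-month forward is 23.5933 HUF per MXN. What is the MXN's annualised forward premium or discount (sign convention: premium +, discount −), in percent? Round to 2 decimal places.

-0.61%

T = 10/12 years.
(F − S)/S = (23.5933 − 23.7135)/23.7135 = -0.0050688.
×(1/T) gives -0.61% p.a.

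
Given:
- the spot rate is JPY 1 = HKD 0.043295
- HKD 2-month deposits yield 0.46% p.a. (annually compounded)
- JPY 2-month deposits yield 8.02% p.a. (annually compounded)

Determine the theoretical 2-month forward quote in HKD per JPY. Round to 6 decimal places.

T = 2/12 years.
HKD growth factor: (1 + 0.0046)^(2/12) = 1.0007652.
Growth of 1 JPY over T: (1 + 0.0802)^(2/12) = 1.0129407.
Forward (HKD per JPY) = 0.043295 × 1.0007652 / 1.0129407 = 0.04277460.

0.042775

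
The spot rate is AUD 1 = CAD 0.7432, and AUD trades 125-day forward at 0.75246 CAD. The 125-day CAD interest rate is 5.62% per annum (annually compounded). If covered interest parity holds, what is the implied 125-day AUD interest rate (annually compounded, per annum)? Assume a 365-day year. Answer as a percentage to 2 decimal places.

1.87%

T = 125/365 years.
F/S = 0.75246/0.7432 = 1.0124596 = (growth of CAD) / (growth of AUD).
CAD growth factor: (1 + 0.0562)^(125/365) = 1.0189016.
Hence g_AUD = 1.0063627.
Annualise: 1.0063627^(365/125) − 1 = 0.018693 = 1.87%.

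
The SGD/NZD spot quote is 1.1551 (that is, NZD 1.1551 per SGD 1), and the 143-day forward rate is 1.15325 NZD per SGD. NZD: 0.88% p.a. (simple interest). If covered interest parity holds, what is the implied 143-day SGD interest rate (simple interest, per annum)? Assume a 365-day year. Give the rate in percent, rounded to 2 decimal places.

1.29%

T = 143/365 years.
By CIP, F/S equals the NZD-to-SGD growth ratio: 1.15325/1.1551 = 0.9983984.
The NZD side grows by 1 + 0.0088×143/365 = 1.0034477.
Hence g_SGD = 1.0050574.
(1.0050574 − 1)/T = 0.012909, i.e. 1.29%.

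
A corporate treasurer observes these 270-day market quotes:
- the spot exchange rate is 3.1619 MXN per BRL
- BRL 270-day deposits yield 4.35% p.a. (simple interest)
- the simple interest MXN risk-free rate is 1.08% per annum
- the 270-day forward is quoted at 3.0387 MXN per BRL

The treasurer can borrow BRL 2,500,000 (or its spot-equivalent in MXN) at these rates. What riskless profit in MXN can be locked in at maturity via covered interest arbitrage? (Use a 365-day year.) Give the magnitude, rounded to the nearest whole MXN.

MXN 126,703

T = 270/365 years.
Keep in BRL, deliver into the forward: 2,500,000·1.032178082·3.0387 = MXN 7,841,198.84.
Swap to MXN now, deposit: 2,500,000·3.1619·1.007989041 = MXN 7,967,901.37.
The quoted forward undervalues BRL, so borrow BRL, convert to MXN at spot, deposit the MXN at 1.08%, and buy BRL forward at 3.0387 to cover the loan.
Profit = 7,967,901.37 − 7,841,198.84 = MXN 126,703.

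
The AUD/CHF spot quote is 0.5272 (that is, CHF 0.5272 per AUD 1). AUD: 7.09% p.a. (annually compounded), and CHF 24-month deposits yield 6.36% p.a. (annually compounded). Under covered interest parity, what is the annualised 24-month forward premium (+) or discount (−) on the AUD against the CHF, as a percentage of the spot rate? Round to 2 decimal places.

T = 2 years.
No-arbitrage forward: 0.5272 × 1.131245 / 1.1468268 = 0.5200370 CHF/AUD.
(F − S)/S ÷ T = (0.5200370 − 0.5272)/0.5272/2 = -0.006793 → -0.68%.

-0.68%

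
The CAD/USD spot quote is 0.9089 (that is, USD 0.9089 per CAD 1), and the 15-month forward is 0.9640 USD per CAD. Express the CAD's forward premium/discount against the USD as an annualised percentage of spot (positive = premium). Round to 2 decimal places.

+4.85%

T = 15/12 years.
CAD trades forward at +6.06227% vs spot over the period.
×(1/T) gives 4.85% p.a.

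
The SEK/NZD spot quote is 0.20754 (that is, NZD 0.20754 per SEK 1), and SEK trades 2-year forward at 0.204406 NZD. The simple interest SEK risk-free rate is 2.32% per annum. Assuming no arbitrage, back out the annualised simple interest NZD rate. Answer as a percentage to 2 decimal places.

T = 2 years.
CIP gives F = S · g_NZD/g_SEK, so g_NZD/g_SEK = 0.204406/0.20754 = 0.9848993.
The SEK side grows by 1 + 0.0232×2 = 1.046400.
So the NZD growth factor = 1.0305986.
r = (1.0305986 − 1)/2 = 0.015299 → 1.53%.

1.53%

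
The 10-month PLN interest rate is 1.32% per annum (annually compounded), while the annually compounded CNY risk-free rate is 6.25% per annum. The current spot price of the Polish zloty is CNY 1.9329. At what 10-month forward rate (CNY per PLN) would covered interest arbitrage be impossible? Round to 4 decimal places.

T = 10/12 years.
CNY accumulates by (1 + 0.0625)^(10/12) = 1.0518184.
Growth of 1 PLN over T: (1 + 0.0132)^(10/12) = 1.010988.
Forward (CNY per PLN) = 1.9329 × 1.0518184 / 1.010988 = 2.010963.

2.0110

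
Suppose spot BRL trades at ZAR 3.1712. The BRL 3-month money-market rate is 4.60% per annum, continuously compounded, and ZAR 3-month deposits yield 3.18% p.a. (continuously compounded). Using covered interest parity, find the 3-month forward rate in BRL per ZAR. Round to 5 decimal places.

T = 3/12 years.
Growth of 1 ZAR over T: e^(0.0318×3/12) = 1.0079817.
BRL growth factor: e^(0.0460×3/12) = 1.0115664.
So F = 3.1712 × 1.0079817 / 1.0115664 = 3.159962 (ZAR/BRL).
Quoted the other way: 1/3.159962 = 0.31646 BRL per ZAR.

0.31646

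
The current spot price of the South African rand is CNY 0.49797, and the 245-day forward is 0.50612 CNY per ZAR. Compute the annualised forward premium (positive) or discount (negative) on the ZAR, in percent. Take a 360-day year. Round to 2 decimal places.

T = 245/360 years.
ZAR trades forward at +1.63664% vs spot over the period.
Annualise by dividing by T: 0.0163664 / (245/360) = 0.024049 → 2.40%.

+2.40%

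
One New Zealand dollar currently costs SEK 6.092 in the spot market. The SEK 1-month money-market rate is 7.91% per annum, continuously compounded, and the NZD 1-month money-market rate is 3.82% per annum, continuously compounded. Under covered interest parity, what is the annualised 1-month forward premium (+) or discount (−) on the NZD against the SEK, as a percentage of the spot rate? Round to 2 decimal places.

T = 1/12 years.
F = S · g_SEK/g_NZD = 6.092 × 1.0066134/1.0031884 = 6.112799.
(F − S)/S ÷ T = (6.112799 − 6.092)/6.092/(1/12) = 0.040970 → 4.10%.

+4.10%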